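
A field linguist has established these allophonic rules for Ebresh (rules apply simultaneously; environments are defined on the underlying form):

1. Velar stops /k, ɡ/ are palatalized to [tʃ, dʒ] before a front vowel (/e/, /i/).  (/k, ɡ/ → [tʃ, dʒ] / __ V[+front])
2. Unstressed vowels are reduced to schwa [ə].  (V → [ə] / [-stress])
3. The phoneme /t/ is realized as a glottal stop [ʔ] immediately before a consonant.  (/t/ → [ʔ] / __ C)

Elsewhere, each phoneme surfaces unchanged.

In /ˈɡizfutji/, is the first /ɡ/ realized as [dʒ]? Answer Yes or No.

Rule 1 applies to /ɡ/ (word-initial: before a front vowel) → [dʒ].
The actual realization is [dʒ], which matches [dʒ].

Yes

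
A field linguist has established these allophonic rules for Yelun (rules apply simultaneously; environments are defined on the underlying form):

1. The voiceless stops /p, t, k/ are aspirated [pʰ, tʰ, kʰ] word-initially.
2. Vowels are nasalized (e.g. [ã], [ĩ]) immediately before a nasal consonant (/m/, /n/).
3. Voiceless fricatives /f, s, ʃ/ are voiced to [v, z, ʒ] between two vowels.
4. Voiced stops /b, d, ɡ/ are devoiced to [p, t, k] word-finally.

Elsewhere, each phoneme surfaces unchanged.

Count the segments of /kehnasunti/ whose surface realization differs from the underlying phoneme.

Segments that undergo a rule: /k/ → [kʰ] (rule 1); /s/ → [z] (rule 3); /u/ → [ũ] (rule 2).
All other segments surface unchanged.

3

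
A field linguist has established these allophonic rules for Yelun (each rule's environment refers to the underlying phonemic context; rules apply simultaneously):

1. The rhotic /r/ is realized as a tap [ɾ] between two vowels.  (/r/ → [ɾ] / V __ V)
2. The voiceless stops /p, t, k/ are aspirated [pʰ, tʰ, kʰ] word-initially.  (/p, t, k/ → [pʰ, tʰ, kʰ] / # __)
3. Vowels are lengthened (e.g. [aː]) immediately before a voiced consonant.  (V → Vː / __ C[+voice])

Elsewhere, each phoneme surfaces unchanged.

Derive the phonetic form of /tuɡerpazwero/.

/t/ (word-initial): word-initially, so rule 2 applies → [tʰ].
Rule 3 applies to /u/ (between /t/ and /ɡ/: before a voiced consonant) → [uː].
/ɡ/ stays [ɡ].
/e/ — between /ɡ/ and /r/, before a voiced consonant — surfaces as [eː] (rule 3).
/r/ (between /e/ and /p/): rule 1 targets it, but not between two vowels → unchanged [r].
/p/ (between /r/ and /a/): rule 2 targets it, but not word-initially → unchanged [p].
/a/ — between /p/ and /z/, before a voiced consonant — surfaces as [aː] (rule 3).
/z/ — not in any rule's target class → [z].
/w/ (between /z/ and /e/): no rule targets it → [w].
Rule 3 applies to /e/ (between /w/ and /r/: before a voiced consonant) → [eː].
/r/ (between /e/ and /o/): between two vowels, so rule 1 applies → [ɾ].
/o/ — word-final; rule 3 does not apply here → [o].

[tʰuːɡeːrpaːzweːɾo]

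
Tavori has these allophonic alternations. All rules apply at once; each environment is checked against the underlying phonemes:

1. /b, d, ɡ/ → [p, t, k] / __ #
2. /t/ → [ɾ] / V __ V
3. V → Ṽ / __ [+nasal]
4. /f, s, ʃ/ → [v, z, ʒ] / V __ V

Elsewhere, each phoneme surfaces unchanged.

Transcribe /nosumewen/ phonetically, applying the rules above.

/o/ — between /n/ and /s/; rule 3 does not apply here → [o].
/s/ (between /o/ and /u/) occurs between two vowels → [z] by rule 4.
/u/ (between /s/ and /m/) occurs before a nasal consonant → [ũ] by rule 3.
/e/ (between /m/ and /w/) fails the environment for rule 3, so it stays [e].
/e/ meets the environment for rule 3 (before a nasal consonant) → [ẽ].

[nozũmewẽn]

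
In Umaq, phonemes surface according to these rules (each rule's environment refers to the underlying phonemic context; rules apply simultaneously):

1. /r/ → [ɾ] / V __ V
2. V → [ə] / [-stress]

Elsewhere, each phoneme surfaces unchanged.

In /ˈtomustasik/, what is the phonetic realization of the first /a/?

/a/ meets the environment for rule 2 (in an unstressed syllable) → [ə].

[ə]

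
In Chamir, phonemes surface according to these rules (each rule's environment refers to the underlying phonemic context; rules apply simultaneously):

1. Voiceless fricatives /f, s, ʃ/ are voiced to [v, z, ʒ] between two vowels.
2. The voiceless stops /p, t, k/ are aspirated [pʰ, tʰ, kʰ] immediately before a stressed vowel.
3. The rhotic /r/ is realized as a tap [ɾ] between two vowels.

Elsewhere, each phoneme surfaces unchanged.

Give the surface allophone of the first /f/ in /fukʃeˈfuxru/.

[f]

/f/ (word-initial) is in the target of rule 1 but the environment (between two vowels) is not met → [f].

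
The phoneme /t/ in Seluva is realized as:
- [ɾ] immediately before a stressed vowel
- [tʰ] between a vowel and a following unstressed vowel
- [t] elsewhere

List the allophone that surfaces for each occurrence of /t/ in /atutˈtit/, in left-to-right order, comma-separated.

Occurrence 1 (position 2): between a vowel and a following unstressed vowel → [tʰ].
Occurrence 2 (position 4): no conditioning environment matches → elsewhere allophone [t].
Occurrence 3 (position 5): immediately before a stressed vowel → [ɾ].
Occurrence 4 (position 7): no conditioning environment matches → elsewhere allophone [t].

[tʰ], [t], [ɾ], [t]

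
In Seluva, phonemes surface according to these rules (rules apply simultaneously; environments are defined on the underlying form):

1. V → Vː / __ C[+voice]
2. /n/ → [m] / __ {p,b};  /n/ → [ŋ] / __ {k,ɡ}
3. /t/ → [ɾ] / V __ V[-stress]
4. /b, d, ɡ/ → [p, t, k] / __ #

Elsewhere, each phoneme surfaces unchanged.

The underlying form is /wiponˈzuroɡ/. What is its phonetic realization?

[wipoːnˈzuːroːk]

/w/ — not in any rule's target class → [w].
/i/ (between /w/ and /p/): rule 1 targets it, but not before a voiced consonant → unchanged [i].
/p/ (between /i/ and /o/): no rule targets it → [p].
/o/ (between /p/ and /n/) occurs before a voiced consonant → [oː] by rule 1.
/n/ (between /o/ and /z/): rule 2 targets it, but not before a labial or velar stop → unchanged [n].
/z/ stays [z].
/u/ meets the environment for rule 1 (before a voiced consonant) → [uː].
/r/ stays [r].
Rule 1 applies to /o/ (between /r/ and /ɡ/: before a voiced consonant) → [oː].
/ɡ/ (word-final): word-finally, so rule 4 applies → [k].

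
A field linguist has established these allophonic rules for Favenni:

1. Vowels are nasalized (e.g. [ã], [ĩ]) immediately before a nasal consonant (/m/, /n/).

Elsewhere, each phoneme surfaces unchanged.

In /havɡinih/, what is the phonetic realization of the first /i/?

Rule 1 applies to /i/ (between /ɡ/ and /n/: before a nasal consonant) → [ĩ].

[ĩ]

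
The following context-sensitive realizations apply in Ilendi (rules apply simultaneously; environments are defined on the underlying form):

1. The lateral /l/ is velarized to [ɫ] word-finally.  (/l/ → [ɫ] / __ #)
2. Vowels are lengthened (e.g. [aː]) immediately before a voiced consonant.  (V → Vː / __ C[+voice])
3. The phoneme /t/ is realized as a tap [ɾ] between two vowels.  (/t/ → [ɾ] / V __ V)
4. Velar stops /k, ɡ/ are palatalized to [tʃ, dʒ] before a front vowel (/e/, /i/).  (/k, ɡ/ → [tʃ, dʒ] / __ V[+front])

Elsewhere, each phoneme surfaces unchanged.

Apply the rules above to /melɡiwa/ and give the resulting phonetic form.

[meːldʒiːwa]

/m/ stays [m].
/e/ — between /m/ and /l/, before a voiced consonant — surfaces as [eː] (rule 2).
/l/ (between /e/ and /ɡ/) is in the target of rule 1 but the environment (word-finally) is not met → [l].
/ɡ/ — between /l/ and /i/, before a front vowel — surfaces as [dʒ] (rule 4).
Rule 2 applies to /i/ (between /ɡ/ and /w/: before a voiced consonant) → [iː].
/w/ (between /i/ and /a/) is unaffected → [w].
/a/ (word-final) is in the target of rule 2 but the environment (before a voiced consonant) is not met → [a].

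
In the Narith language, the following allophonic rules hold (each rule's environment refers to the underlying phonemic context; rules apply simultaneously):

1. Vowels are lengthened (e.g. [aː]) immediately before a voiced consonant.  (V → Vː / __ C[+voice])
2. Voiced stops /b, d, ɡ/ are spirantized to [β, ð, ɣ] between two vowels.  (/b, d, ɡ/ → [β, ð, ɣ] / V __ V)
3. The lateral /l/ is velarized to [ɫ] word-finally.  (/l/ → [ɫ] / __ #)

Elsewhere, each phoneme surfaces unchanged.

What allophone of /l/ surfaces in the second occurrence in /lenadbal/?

/l/ meets the environment for rule 3 (word-finally) → [ɫ].

[ɫ]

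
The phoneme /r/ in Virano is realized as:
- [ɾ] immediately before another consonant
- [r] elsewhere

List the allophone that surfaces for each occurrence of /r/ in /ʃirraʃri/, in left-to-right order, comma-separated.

Occurrence 1 (position 3): immediately before another consonant → [ɾ].
Occurrence 2 (position 4): no conditioning environment matches → elsewhere allophone [r].
Occurrence 3 (position 7): no conditioning environment matches → elsewhere allophone [r].

[ɾ], [r], [r]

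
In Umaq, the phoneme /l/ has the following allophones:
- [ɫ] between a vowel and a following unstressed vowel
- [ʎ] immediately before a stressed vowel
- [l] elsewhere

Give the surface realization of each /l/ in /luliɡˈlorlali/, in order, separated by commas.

Occurrence 1 (position 1): no conditioning environment matches → elsewhere allophone [l].
Occurrence 2 (position 3): between a vowel and a following unstressed vowel → [ɫ].
Occurrence 3 (position 6): immediately before a stressed vowel → [ʎ].
Occurrence 4 (position 9): no conditioning environment matches → elsewhere allophone [l].
Occurrence 5 (position 11): between a vowel and a following unstressed vowel → [ɫ].

[l], [ɫ], [ʎ], [l], [ɫ]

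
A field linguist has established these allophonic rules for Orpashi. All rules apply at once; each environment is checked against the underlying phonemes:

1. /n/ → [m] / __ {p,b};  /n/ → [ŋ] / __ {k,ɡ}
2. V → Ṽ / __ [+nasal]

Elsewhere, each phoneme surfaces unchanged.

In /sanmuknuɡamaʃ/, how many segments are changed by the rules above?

2

Segments that undergo a rule: /a/ → [ã] (rule 2); /a/ → [ã] (rule 2).
All other segments surface unchanged.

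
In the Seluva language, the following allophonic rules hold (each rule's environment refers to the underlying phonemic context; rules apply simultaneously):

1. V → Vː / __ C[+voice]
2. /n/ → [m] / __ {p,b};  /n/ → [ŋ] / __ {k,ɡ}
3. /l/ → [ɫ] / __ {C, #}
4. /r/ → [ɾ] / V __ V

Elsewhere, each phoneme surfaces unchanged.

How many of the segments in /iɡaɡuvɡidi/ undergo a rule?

4

Segments that undergo a rule: /i/ → [iː] (rule 1); /a/ → [aː] (rule 1); /u/ → [uː] (rule 1); /i/ → [iː] (rule 1).
All other segments surface unchanged.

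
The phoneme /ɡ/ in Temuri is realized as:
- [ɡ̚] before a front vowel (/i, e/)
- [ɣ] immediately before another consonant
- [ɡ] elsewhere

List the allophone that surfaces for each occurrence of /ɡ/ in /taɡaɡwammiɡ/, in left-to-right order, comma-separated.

[ɡ], [ɣ], [ɡ]

Occurrence 1 (position 3): no conditioning environment matches → elsewhere allophone [ɡ].
Occurrence 2 (position 5): immediately before another consonant → [ɣ].
Occurrence 3 (position 11): no conditioning environment matches → elsewhere allophone [ɡ].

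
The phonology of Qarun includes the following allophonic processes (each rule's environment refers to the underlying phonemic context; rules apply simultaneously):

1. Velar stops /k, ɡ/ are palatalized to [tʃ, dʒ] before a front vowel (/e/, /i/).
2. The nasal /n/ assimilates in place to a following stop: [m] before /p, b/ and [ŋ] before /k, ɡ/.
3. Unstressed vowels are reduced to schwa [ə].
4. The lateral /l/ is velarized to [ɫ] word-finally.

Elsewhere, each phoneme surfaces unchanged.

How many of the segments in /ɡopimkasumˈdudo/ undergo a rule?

Segments that undergo a rule: /o/ → [ə] (rule 3); /i/ → [ə] (rule 3); /a/ → [ə] (rule 3); /u/ → [ə] (rule 3); /o/ → [ə] (rule 3).
All other segments surface unchanged.

5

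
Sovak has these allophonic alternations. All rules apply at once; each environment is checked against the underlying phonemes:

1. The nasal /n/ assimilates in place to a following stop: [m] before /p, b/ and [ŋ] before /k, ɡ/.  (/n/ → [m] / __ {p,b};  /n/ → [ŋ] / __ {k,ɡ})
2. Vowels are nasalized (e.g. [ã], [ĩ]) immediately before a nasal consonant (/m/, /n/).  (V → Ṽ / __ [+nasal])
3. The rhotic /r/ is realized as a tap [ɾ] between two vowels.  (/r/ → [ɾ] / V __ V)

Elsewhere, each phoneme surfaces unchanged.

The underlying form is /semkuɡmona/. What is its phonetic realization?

/s/ (word-initial): no rule targets it → [s].
Rule 2 applies to /e/ (between /s/ and /m/: before a nasal consonant) → [ẽ].
/m/ stays [m].
/k/ stays [k].
/u/ — between /k/ and /ɡ/; rule 2 does not apply here → [u].
/ɡ/ — not in any rule's target class → [ɡ].
/m/ (between /ɡ/ and /o/): no rule targets it → [m].
/o/ (between /m/ and /n/): before a nasal consonant, so rule 2 applies → [õ].
/n/ (between /o/ and /a/) is in the target of rule 1 but the environment (before a labial or velar stop) is not met → [n].
/a/ (word-final) fails the environment for rule 2, so it stays [a].

[sẽmkuɡmõna]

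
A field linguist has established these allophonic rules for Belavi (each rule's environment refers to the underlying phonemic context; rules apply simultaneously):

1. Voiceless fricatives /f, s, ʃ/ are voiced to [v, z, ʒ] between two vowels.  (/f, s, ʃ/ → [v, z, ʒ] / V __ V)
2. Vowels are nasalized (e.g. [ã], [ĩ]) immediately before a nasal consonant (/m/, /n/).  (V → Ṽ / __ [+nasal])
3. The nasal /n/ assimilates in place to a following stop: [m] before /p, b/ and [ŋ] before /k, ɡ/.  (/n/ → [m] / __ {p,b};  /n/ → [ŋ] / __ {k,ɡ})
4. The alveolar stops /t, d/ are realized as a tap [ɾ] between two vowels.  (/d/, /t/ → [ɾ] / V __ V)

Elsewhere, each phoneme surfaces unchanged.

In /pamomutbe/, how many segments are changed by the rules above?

2

Segments that undergo a rule: /a/ → [ã] (rule 2); /o/ → [õ] (rule 2).
All other segments surface unchanged.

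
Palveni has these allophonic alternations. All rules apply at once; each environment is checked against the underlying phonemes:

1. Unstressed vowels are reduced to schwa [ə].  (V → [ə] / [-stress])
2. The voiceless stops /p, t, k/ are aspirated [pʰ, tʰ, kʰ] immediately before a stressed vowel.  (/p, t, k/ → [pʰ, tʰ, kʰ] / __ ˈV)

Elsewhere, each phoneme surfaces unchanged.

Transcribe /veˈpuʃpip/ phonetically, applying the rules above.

/e/ meets the environment for rule 1 (in an unstressed syllable) → [ə].
/p/ (between /e/ and /u/) occurs immediately before a stressed vowel → [pʰ] by rule 2.
/u/ (between /p/ and /ʃ/) fails the environment for rule 1, so it stays [u].
/p/ — between /ʃ/ and /i/; rule 2 does not apply here → [p].
/i/ — between /p/ and /p/, in an unstressed syllable — surfaces as [ə] (rule 1).
/p/ (word-final) is in the target of rule 2 but the environment (immediately before a stressed vowel) is not met → [p].

[vəˈpʰuʃpəp]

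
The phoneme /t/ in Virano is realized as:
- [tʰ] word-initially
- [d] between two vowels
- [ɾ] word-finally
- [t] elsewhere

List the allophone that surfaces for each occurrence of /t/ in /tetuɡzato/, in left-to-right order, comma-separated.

Occurrence 1 (position 1): word-initially → [tʰ].
Occurrence 2 (position 3): between two vowels → [d].
Occurrence 3 (position 8): between two vowels → [d].

[tʰ], [d], [d]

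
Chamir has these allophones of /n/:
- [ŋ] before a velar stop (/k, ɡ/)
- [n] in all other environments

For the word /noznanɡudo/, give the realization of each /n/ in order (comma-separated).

Occurrence 1 (position 1): no conditioning environment matches → elsewhere allophone [n].
Occurrence 2 (position 4): no conditioning environment matches → elsewhere allophone [n].
Occurrence 3 (position 6): before a velar stop → [ŋ].

[n], [n], [ŋ]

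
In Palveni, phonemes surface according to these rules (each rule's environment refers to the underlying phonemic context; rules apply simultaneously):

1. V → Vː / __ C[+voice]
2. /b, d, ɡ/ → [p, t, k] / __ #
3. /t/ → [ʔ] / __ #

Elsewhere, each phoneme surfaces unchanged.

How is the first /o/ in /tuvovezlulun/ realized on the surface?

/o/ (between /v/ and /v/) occurs before a voiced consonant → [oː] by rule 1.

[oː]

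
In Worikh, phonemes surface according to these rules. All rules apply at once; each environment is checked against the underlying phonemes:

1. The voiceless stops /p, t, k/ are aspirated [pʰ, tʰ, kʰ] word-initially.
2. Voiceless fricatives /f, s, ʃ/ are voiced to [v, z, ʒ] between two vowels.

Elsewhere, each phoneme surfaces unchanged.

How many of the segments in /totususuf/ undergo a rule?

Segments that undergo a rule: /t/ → [tʰ] (rule 1); /s/ → [z] (rule 2); /s/ → [z] (rule 2).
All other segments surface unchanged.

3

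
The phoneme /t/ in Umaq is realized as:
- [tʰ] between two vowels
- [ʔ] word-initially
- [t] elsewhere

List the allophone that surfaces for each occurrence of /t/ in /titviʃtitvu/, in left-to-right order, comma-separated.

Occurrence 1 (position 1): word-initially → [ʔ].
Occurrence 2 (position 3): no conditioning environment matches → elsewhere allophone [t].
Occurrence 3 (position 7): no conditioning environment matches → elsewhere allophone [t].
Occurrence 4 (position 9): no conditioning environment matches → elsewhere allophone [t].

[ʔ], [t], [t], [t]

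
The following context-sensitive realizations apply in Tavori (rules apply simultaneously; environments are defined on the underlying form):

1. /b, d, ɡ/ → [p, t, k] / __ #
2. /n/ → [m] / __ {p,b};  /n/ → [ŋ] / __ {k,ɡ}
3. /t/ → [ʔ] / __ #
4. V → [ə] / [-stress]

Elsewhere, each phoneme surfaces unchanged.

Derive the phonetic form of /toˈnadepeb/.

[təˈnadəpəp]

/t/ (word-initial) fails the environment for rule 3, so it stays [t].
/o/ (between /t/ and /n/): in an unstressed syllable, so rule 4 applies → [ə].
/n/ (between /o/ and /a/) is in the target of rule 2 but the environment (before a labial or velar stop) is not met → [n].
/a/ (between /n/ and /d/): rule 4 targets it, but not in an unstressed syllable → unchanged [a].
/d/ (between /a/ and /e/) is in the target of rule 1 but the environment (word-finally) is not met → [d].
/e/ meets the environment for rule 4 (in an unstressed syllable) → [ə].
/e/ meets the environment for rule 4 (in an unstressed syllable) → [ə].
/b/ — word-final, word-finally — surfaces as [p] (rule 1).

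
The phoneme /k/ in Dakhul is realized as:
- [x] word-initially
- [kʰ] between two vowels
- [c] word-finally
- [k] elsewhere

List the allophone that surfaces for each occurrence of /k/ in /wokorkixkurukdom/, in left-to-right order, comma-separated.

[kʰ], [k], [k], [k]

Occurrence 1 (position 3): between two vowels → [kʰ].
Occurrence 2 (position 6): no conditioning environment matches → elsewhere allophone [k].
Occurrence 3 (position 9): no conditioning environment matches → elsewhere allophone [k].
Occurrence 4 (position 13): no conditioning environment matches → elsewhere allophone [k].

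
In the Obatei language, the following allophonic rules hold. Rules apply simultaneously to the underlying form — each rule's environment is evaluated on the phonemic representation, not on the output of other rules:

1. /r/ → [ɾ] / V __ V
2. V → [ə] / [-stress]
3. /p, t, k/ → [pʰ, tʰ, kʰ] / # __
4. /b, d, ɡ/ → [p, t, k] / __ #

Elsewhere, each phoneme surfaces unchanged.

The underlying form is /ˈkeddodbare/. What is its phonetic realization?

[ˈkʰeddədbəɾə]

Rule 3 applies to /k/ (word-initial: word-initially) → [kʰ].
/e/ (between /k/ and /d/) is in the target of rule 2 but the environment (in an unstressed syllable) is not met → [e].
/d/ (between /e/ and /d/) fails the environment for rule 4, so it stays [d].
/d/ (between /d/ and /o/) fails the environment for rule 4, so it stays [d].
/o/ (between /d/ and /d/): in an unstressed syllable, so rule 2 applies → [ə].
/d/ (between /o/ and /b/) is in the target of rule 4 but the environment (word-finally) is not met → [d].
/b/ (between /d/ and /a/) fails the environment for rule 4, so it stays [b].
/a/ meets the environment for rule 2 (in an unstressed syllable) → [ə].
/r/ (between /a/ and /e/) occurs between two vowels → [ɾ] by rule 1.
Rule 2 applies to /e/ (word-final: in an unstressed syllable) → [ə].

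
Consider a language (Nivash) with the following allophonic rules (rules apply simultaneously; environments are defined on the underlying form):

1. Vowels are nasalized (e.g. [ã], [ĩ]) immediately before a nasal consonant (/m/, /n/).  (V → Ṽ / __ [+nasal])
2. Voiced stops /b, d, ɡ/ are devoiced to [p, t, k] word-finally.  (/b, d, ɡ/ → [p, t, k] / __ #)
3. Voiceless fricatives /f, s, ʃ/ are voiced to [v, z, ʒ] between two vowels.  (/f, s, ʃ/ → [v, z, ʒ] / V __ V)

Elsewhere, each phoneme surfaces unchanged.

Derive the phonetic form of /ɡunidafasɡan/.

/ɡ/ (word-initial) fails the environment for rule 2, so it stays [ɡ].
/u/ — between /ɡ/ and /n/, before a nasal consonant — surfaces as [ũ] (rule 1).
/n/ (between /u/ and /i/): no rule targets it → [n].
/i/ (between /n/ and /d/) is in the target of rule 1 but the environment (before a nasal consonant) is not met → [i].
/d/ (between /i/ and /a/) is in the target of rule 2 but the environment (word-finally) is not met → [d].
/a/ (between /d/ and /f/) is in the target of rule 1 but the environment (before a nasal consonant) is not met → [a].
/f/ — between /a/ and /a/, between two vowels — surfaces as [v] (rule 3).
/a/ (between /f/ and /s/) is in the target of rule 1 but the environment (before a nasal consonant) is not met → [a].
/s/ (between /a/ and /ɡ/) is in the target of rule 3 but the environment (between two vowels) is not met → [s].
/ɡ/ — between /s/ and /a/; rule 2 does not apply here → [ɡ].
/a/ (between /ɡ/ and /n/) occurs before a nasal consonant → [ã] by rule 1.
/n/ stays [n].

[ɡũnidavasɡãn]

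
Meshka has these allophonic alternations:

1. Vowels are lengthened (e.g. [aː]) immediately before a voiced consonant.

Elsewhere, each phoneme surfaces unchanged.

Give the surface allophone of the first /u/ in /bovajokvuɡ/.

[uː]

/u/ — between /v/ and /ɡ/, before a voiced consonant — surfaces as [uː] (rule 1).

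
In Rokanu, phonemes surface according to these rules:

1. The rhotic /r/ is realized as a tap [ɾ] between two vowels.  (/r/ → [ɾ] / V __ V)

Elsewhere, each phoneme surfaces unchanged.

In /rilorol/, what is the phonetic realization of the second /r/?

[ɾ]

/r/ — between /o/ and /o/, between two vowels — surfaces as [ɾ] (rule 1).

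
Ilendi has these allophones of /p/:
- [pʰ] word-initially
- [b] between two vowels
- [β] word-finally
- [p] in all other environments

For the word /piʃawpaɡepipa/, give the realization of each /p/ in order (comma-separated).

Occurrence 1 (position 1): word-initially → [pʰ].
Occurrence 2 (position 6): no conditioning environment matches → elsewhere allophone [p].
Occurrence 3 (position 10): between two vowels → [b].
Occurrence 4 (position 12): between two vowels → [b].

[pʰ], [p], [b], [b]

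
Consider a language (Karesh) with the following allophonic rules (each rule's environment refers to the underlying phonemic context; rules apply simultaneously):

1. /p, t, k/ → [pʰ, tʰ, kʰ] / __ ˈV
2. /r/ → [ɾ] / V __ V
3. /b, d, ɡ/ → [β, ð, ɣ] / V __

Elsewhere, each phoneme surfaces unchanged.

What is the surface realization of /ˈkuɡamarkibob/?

[ˈkʰuɣamarkiβoβ]

/k/ meets the environment for rule 1 (immediately before a stressed vowel) → [kʰ].
/ɡ/ (between /u/ and /a/) occurs immediately after a vowel → [ɣ] by rule 3.
/r/ (between /a/ and /k/): rule 2 targets it, but not between two vowels → unchanged [r].
/k/ (between /r/ and /i/) is in the target of rule 1 but the environment (immediately before a stressed vowel) is not met → [k].
/b/ meets the environment for rule 3 (immediately after a vowel) → [β].
/b/ (word-final) occurs immediately after a vowel → [β] by rule 3.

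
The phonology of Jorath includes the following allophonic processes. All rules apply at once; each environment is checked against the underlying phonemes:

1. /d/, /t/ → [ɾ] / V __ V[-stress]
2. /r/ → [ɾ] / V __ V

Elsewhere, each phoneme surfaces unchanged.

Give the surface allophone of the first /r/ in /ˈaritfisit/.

[ɾ]

/r/ (between /a/ and /i/) occurs between two vowels → [ɾ] by rule 2.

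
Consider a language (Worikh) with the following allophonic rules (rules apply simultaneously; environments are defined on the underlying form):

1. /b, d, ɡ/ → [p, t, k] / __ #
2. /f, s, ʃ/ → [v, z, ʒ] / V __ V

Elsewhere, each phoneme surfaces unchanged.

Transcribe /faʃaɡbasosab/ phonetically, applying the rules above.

[faʒaɡbazozap]

/f/ (word-initial): rule 2 targets it, but not between two vowels → unchanged [f].
/a/ (between /f/ and /ʃ/) is unaffected → [a].
/ʃ/ — between /a/ and /a/, between two vowels — surfaces as [ʒ] (rule 2).
/a/ — not in any rule's target class → [a].
/ɡ/ — between /a/ and /b/; rule 1 does not apply here → [ɡ].
/b/ (between /ɡ/ and /a/): rule 1 targets it, but not word-finally → unchanged [b].
/a/ stays [a].
/s/ meets the environment for rule 2 (between two vowels) → [z].
/o/ — not in any rule's target class → [o].
/s/ — between /o/ and /a/, between two vowels — surfaces as [z] (rule 2).
/a/ (between /s/ and /b/): no rule targets it → [a].
/b/ meets the environment for rule 1 (word-finally) → [p].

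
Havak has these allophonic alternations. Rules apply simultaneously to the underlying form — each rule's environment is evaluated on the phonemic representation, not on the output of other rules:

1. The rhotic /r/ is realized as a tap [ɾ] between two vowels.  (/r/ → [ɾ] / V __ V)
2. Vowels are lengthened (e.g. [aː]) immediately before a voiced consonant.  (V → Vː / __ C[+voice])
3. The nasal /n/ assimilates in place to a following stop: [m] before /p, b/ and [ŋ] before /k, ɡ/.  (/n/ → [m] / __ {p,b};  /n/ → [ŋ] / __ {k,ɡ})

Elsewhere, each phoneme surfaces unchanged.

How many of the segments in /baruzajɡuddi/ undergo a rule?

Segments that undergo a rule: /a/ → [aː] (rule 2); /r/ → [ɾ] (rule 1); /u/ → [uː] (rule 2); /a/ → [aː] (rule 2); /u/ → [uː] (rule 2).
All other segments surface unchanged.

5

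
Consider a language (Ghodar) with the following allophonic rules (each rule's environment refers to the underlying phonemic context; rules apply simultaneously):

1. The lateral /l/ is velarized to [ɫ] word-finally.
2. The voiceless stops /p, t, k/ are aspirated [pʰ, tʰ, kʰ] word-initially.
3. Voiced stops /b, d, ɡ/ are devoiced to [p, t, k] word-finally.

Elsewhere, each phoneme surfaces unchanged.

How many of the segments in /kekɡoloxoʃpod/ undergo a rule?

2

Segments that undergo a rule: /k/ → [kʰ] (rule 2); /d/ → [t] (rule 3).
All other segments surface unchanged.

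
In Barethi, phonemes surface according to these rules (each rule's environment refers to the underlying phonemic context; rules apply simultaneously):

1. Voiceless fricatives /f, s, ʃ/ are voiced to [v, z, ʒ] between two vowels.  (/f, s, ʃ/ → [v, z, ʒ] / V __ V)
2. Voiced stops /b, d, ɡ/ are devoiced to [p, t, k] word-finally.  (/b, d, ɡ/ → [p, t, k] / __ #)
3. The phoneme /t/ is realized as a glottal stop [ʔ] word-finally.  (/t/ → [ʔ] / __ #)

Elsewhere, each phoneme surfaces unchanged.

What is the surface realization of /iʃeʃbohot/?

[iʒeʃbohoʔ]

/i/ (word-initial) is unaffected → [i].
/ʃ/ — between /i/ and /e/, between two vowels — surfaces as [ʒ] (rule 1).
/e/ stays [e].
/ʃ/ (between /e/ and /b/) is in the target of rule 1 but the environment (between two vowels) is not met → [ʃ].
/b/ (between /ʃ/ and /o/): rule 2 targets it, but not word-finally → unchanged [b].
/o/ (between /b/ and /h/) is unaffected → [o].
/h/ — not in any rule's target class → [h].
/o/ stays [o].
/t/ (word-final) occurs word-finally → [ʔ] by rule 3.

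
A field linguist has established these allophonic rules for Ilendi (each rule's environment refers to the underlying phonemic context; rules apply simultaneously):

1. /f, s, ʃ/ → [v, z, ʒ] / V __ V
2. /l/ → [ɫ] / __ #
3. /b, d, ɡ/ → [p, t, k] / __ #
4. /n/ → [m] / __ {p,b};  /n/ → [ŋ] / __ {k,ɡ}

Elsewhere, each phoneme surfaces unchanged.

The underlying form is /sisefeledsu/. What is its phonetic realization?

[sizeveledsu]

/s/ (word-initial) fails the environment for rule 1, so it stays [s].
/s/ (between /i/ and /e/) occurs between two vowels → [z] by rule 1.
Rule 1 applies to /f/ (between /e/ and /e/: between two vowels) → [v].
/l/ (between /e/ and /e/) fails the environment for rule 2, so it stays [l].
/d/ — between /e/ and /s/; rule 3 does not apply here → [d].
/s/ (between /d/ and /u/) fails the environment for rule 1, so it stays [s].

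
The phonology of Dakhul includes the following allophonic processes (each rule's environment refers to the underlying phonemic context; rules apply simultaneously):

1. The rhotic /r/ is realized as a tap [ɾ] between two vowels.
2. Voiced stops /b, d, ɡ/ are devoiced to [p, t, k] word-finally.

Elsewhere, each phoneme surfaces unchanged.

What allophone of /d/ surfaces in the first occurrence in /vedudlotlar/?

[d]

/d/ (between /e/ and /u/) is in the target of rule 2 but the environment (word-finally) is not met → [d].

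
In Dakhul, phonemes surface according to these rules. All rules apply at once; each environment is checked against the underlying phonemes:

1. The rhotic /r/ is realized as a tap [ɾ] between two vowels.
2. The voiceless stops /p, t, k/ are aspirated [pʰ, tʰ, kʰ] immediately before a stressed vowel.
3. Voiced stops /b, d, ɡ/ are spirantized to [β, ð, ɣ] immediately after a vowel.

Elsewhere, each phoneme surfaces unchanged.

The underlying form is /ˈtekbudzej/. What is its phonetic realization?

/t/ (word-initial): immediately before a stressed vowel, so rule 2 applies → [tʰ].
/e/ (between /t/ and /k/) is unaffected → [e].
/k/ (between /e/ and /b/) is in the target of rule 2 but the environment (immediately before a stressed vowel) is not met → [k].
/b/ (between /k/ and /u/): rule 3 targets it, but not immediately after a vowel → unchanged [b].
/u/ (between /b/ and /d/) is unaffected → [u].
/d/ (between /u/ and /z/): immediately after a vowel, so rule 3 applies → [ð].
/z/ stays [z].
/e/ (between /z/ and /j/): no rule targets it → [e].
/j/ (word-final): no rule targets it → [j].

[ˈtʰekbuðzej]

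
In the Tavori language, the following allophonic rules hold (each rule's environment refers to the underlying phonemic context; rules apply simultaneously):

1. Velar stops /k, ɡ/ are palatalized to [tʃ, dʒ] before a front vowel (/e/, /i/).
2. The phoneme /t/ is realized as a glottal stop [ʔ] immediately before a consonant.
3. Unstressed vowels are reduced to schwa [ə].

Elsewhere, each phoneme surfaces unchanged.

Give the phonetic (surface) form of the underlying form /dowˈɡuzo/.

[dəwˈɡuzə]

/d/ (word-initial) is unaffected → [d].
/o/ (between /d/ and /w/): in an unstressed syllable, so rule 3 applies → [ə].
/w/ (between /o/ and /ɡ/): no rule targets it → [w].
/ɡ/ — between /w/ and /u/; rule 1 does not apply here → [ɡ].
/u/ (between /ɡ/ and /z/) fails the environment for rule 3, so it stays [u].
/z/ — not in any rule's target class → [z].
/o/ — word-final, in an unstressed syllable — surfaces as [ə] (rule 3).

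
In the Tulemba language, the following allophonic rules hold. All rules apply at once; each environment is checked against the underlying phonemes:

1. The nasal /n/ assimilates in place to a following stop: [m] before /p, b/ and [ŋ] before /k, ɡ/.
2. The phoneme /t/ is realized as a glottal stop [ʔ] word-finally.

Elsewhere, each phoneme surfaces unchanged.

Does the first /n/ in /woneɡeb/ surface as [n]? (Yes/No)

Yes

/n/ — between /o/ and /e/; rule 1 does not apply here → [n].
The actual realization is [n], which matches [n].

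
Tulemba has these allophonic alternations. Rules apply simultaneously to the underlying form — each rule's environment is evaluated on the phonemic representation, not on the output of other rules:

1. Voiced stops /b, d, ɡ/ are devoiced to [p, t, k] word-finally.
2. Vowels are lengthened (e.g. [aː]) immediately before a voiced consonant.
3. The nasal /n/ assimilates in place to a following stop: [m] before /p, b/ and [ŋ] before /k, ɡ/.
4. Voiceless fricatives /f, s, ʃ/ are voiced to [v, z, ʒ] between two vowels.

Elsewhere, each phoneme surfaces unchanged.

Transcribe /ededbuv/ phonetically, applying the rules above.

Rule 2 applies to /e/ (word-initial: before a voiced consonant) → [eː].
/d/ (between /e/ and /e/) fails the environment for rule 1, so it stays [d].
/e/ — between /d/ and /d/, before a voiced consonant — surfaces as [eː] (rule 2).
/d/ — between /e/ and /b/; rule 1 does not apply here → [d].
/b/ (between /d/ and /u/) fails the environment for rule 1, so it stays [b].
/u/ (between /b/ and /v/) occurs before a voiced consonant → [uː] by rule 2.
/v/ — not in any rule's target class → [v].

[eːdeːdbuːv]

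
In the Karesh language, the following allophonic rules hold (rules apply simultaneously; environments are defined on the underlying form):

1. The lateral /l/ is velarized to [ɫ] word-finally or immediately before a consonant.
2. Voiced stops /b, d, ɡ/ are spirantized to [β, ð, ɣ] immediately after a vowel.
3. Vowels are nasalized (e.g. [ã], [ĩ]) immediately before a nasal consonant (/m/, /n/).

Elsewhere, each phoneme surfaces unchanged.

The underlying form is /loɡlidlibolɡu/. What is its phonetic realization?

/l/ (word-initial): rule 1 targets it, but not word-finally or immediately before a consonant → unchanged [l].
/o/ (between /l/ and /ɡ/): rule 3 targets it, but not before a nasal consonant → unchanged [o].
/ɡ/ (between /o/ and /l/): immediately after a vowel, so rule 2 applies → [ɣ].
/l/ (between /ɡ/ and /i/) fails the environment for rule 1, so it stays [l].
/i/ (between /l/ and /d/): rule 3 targets it, but not before a nasal consonant → unchanged [i].
/d/ (between /i/ and /l/): immediately after a vowel, so rule 2 applies → [ð].
/l/ (between /d/ and /i/) is in the target of rule 1 but the environment (word-finally or immediately before a consonant) is not met → [l].
/i/ (between /l/ and /b/): rule 3 targets it, but not before a nasal consonant → unchanged [i].
/b/ — between /i/ and /o/, immediately after a vowel — surfaces as [β] (rule 2).
/o/ (between /b/ and /l/): rule 3 targets it, but not before a nasal consonant → unchanged [o].
/l/ meets the environment for rule 1 (word-finally or immediately before a consonant) → [ɫ].
/ɡ/ — between /l/ and /u/; rule 2 does not apply here → [ɡ].
/u/ (word-final) is in the target of rule 3 but the environment (before a nasal consonant) is not met → [u].

[loɣliðliβoɫɡu]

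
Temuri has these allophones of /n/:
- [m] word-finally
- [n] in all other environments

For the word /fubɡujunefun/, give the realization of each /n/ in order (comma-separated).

[n], [m]

Occurrence 1 (position 8): no conditioning environment matches → elsewhere allophone [n].
Occurrence 2 (position 12): word-finally → [m].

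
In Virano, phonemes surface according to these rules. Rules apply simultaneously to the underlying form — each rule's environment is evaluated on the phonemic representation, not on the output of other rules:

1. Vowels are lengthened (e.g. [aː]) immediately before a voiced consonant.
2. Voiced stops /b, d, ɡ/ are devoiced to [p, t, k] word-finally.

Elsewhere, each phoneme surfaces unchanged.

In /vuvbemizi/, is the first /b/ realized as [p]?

No

/b/ (between /v/ and /e/) is in the target of rule 2 but the environment (word-finally) is not met → [b].
The actual realization is [b], not [p].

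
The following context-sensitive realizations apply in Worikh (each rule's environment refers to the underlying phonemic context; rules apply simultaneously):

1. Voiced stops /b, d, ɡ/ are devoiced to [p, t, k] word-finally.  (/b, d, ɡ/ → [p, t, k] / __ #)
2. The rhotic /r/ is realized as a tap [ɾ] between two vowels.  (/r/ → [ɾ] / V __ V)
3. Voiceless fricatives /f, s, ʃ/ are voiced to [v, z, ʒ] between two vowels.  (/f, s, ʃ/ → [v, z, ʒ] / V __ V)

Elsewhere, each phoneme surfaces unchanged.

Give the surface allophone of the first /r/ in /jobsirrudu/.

[r]

/r/ (between /i/ and /r/) fails the environment for rule 2, so it stays [r].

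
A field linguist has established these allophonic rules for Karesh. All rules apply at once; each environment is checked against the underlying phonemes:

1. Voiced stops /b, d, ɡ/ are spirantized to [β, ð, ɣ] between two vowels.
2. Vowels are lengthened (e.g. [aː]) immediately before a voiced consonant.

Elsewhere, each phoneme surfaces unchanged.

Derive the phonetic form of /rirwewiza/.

/r/ stays [r].
Rule 2 applies to /i/ (between /r/ and /r/: before a voiced consonant) → [iː].
/r/ (between /i/ and /w/) is unaffected → [r].
/w/ — not in any rule's target class → [w].
/e/ (between /w/ and /w/): before a voiced consonant, so rule 2 applies → [eː].
/w/ — not in any rule's target class → [w].
/i/ (between /w/ and /z/): before a voiced consonant, so rule 2 applies → [iː].
/z/ — not in any rule's target class → [z].
/a/ — word-final; rule 2 does not apply here → [a].

[riːrweːwiːza]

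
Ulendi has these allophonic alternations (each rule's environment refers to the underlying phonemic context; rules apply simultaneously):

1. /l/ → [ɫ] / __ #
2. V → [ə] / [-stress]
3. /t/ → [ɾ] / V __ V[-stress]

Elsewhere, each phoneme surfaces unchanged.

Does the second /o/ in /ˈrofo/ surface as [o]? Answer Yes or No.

No

/o/ (word-final): in an unstressed syllable, so rule 2 applies → [ə].
The actual realization is [ə], not [o].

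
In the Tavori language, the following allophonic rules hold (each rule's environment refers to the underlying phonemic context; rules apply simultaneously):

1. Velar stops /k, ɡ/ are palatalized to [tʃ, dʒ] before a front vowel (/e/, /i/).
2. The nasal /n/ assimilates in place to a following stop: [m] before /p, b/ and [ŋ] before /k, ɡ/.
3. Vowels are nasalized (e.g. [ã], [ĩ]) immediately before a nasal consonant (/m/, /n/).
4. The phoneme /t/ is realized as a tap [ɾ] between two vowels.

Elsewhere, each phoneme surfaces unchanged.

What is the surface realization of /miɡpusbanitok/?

/i/ (between /m/ and /ɡ/) is in the target of rule 3 but the environment (before a nasal consonant) is not met → [i].
/ɡ/ (between /i/ and /p/) is in the target of rule 1 but the environment (before a front vowel) is not met → [ɡ].
/u/ (between /p/ and /s/): rule 3 targets it, but not before a nasal consonant → unchanged [u].
Rule 3 applies to /a/ (between /b/ and /n/: before a nasal consonant) → [ã].
/n/ — between /a/ and /i/; rule 2 does not apply here → [n].
/i/ (between /n/ and /t/) is in the target of rule 3 but the environment (before a nasal consonant) is not met → [i].
Rule 4 applies to /t/ (between /i/ and /o/: between two vowels) → [ɾ].
/o/ (between /t/ and /k/): rule 3 targets it, but not before a nasal consonant → unchanged [o].
/k/ (word-final): rule 1 targets it, but not before a front vowel → unchanged [k].

[miɡpusbãniɾok]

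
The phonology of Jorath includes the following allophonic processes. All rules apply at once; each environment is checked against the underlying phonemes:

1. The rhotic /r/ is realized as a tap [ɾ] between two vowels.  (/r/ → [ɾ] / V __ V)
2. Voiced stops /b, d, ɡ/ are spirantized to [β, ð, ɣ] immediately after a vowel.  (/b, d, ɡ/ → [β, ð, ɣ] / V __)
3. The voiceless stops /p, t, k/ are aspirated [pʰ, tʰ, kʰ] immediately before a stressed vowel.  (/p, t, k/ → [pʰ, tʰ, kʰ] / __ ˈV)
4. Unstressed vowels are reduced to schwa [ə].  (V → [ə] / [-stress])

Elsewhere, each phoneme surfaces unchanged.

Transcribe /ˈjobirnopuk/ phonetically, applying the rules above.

/j/ stays [j].
/o/ (between /j/ and /b/): rule 4 targets it, but not in an unstressed syllable → unchanged [o].
/b/ (between /o/ and /i/) occurs immediately after a vowel → [β] by rule 2.
/i/ (between /b/ and /r/) occurs in an unstressed syllable → [ə] by rule 4.
/r/ (between /i/ and /n/) fails the environment for rule 1, so it stays [r].
/n/ (between /r/ and /o/): no rule targets it → [n].
/o/ — between /n/ and /p/, in an unstressed syllable — surfaces as [ə] (rule 4).
/p/ (between /o/ and /u/) is in the target of rule 3 but the environment (immediately before a stressed vowel) is not met → [p].
/u/ meets the environment for rule 4 (in an unstressed syllable) → [ə].
/k/ (word-final) fails the environment for rule 3, so it stays [k].

[ˈjoβərnəpək]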